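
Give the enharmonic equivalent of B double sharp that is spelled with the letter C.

C#

Plain C sits 1 semitone below B##, so on the letter C the same pitch needs a sharp: C#.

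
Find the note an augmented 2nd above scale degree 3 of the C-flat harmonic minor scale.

F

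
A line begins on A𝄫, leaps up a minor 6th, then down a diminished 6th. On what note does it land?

A minor sixth up from Abb is Fbb (letter F, 8 semitones up).
A diminished sixth down from Fbb is Ab (letter A, 7 semitones down).

Ab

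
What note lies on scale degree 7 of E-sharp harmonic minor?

Degree 7 takes the letter 6 steps above E, which is D.
In harmonic minor, degree 7 sits 11 semitones above the tonic. E# + 11 semitones is pitch class 4, spelled on D as D##.

D##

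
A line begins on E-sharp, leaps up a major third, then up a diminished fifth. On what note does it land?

A major third up from E# is G## (letter G, 4 semitones up).
A diminished fifth up from G## is D# (letter D, 6 semitones up).

D#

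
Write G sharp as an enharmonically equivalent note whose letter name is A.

Plain A sits 1 semitone above G#, so on the letter A the same pitch needs a flat: Ab.

Ab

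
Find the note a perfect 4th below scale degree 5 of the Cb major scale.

Db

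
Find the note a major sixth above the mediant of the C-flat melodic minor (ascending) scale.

The mediant of Cb melodic minor (ascending) is Ebb.
A major sixth (9 semitones) above Ebb lands on the letter C, giving Cb.

Cb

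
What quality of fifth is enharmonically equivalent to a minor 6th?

augmented

A minor sixth spans 8 semitones.
A fifth spanning 8 semitones is augmented (the perfect fifth is 7).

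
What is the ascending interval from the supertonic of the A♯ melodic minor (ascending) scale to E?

diminished fourth

The supertonic of A# melodic minor (ascending) is B#.
B# up to E: letters B→E make it a fourth; 4 semitones makes it diminished.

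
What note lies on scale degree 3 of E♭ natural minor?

The Eb natural minor scale runs Eb F Gb Ab Bb Cb Db.
Degree 3 is Gb.

Gb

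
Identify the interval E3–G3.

Counting letters E–F–G gives a third.
E→G = 3 semitones, 1 narrower than the major third (4), so minor.

minor third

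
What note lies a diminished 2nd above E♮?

Fb

E up a major second is F#, so the target letter is F.
From E, a diminished second is 0 semitones up: Fb.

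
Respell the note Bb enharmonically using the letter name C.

Bb is pitch class 10. The letter C alone is pitch class 0.
To reach pitch class 10 from C requires an offset of -2 semitones, i.e. double flat: Cbb.

Cbb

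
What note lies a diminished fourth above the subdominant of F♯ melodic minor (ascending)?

Eb

The subdominant of F# melodic minor (ascending) is B.
A diminished fourth (4 semitones) above B lands on the letter E, giving Eb.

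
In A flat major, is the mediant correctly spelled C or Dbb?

Each scale degree takes a distinct letter name. Degree 3 of a scale on A must use the letter C.
C and Dbb are enharmonically the same pitch, but only C uses the letter C, so it is the correct spelling here.

C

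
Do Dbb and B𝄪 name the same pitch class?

Dbb is pitch class 0; B## is pitch class 1.
The pitch classes differ (0 vs. 1), so they are not enharmonic equivalents.

No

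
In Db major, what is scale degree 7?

The Db major scale runs Db Eb F Gb Ab Bb C.
Degree 7 is C.

C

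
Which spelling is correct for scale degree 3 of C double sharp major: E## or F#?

Each scale degree takes a distinct letter name. Degree 3 of a scale on C must use the letter E.
E## and F# are enharmonically the same pitch, but only E## uses the letter E, so it is the correct spelling here.

E##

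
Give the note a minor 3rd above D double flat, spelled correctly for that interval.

Fbb

A third above D lands on the letter F.
A minor third spans 3 semitones, so Dbb moves to pitch class 3. On the letter F that is Fbb.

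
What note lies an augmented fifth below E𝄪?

A#

E down a perfect fifth is A, so the target letter is A.
From E##, an augmented fifth is 8 semitones down: A#.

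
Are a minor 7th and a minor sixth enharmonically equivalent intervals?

No

A minor seventh spans 10 semitones; a minor sixth spans 8.
The spans differ, so they are not enharmonic equivalents.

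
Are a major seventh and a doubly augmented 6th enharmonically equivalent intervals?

A major seventh spans 11 semitones; a doubly augmented sixth spans 11.
They are enharmonically equivalent.

Yes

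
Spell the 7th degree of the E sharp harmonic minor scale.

D##

The E# harmonic minor scale runs E# F## G# A# B# C# D##.
Degree 7 is D##.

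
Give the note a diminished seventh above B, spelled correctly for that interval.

Ab

A seventh above B lands on the letter A.
A diminished seventh spans 9 semitones, so B moves to pitch class 8. On the letter A that is Ab.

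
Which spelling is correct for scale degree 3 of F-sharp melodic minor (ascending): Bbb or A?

A

Each scale degree takes a distinct letter name. Degree 3 of a scale on F must use the letter A.
A and Bbb are enharmonically the same pitch, but only A uses the letter A, so it is the correct spelling here.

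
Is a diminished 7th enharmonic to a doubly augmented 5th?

A diminished seventh spans 9 semitones; a doubly augmented fifth spans 9.
They are enharmonically equivalent.

Yes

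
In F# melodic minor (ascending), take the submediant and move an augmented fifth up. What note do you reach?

A##

The submediant of F# melodic minor (ascending) is D#.
An augmented fifth (8 semitones) above D# lands on the letter A, giving A##.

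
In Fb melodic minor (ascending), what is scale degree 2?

Gb

The Fb melodic minor (ascending) scale runs Fb Gb Abb Bbb Cb Db Eb.
Degree 2 is Gb.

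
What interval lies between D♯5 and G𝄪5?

augmented fourth

Counting letters D–E–F–G gives a fourth.
D#→G## = 6 semitones, 1 wider than the perfect fourth (5), so augmented.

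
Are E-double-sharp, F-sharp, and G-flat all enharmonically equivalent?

E## = pitch class 6 and F# = pitch class 6 and Gb = pitch class 6 — the same pitch class, so they are enharmonic equivalents.

Yes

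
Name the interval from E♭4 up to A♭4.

perfect fourth

Counting letters E–F–G–A gives a fourth.
Eb→Ab = 5 semitones, exactly the perfect fourth.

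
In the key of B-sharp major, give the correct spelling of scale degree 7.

Degree 7 takes the letter 6 steps above B, which is A.
In major, degree 7 sits 11 semitones above the tonic. B# + 11 semitones is pitch class 11, spelled on A as A##.

A##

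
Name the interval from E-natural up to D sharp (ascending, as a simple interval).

major seventh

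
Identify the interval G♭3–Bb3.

major third

Counting letters G–A–B gives a third.
Gb→Bb = 4 semitones, exactly the major third.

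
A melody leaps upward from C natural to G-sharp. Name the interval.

Counting letters C–D–E–F–G gives a fifth.
C→G# = 8 semitones, 1 wider than the perfect fifth (7), so augmented.

augmented fifth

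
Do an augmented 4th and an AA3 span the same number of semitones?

Yes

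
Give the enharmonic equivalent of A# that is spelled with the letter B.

Bb

Plain B sits 1 semitone above A#, so on the letter B the same pitch needs a flat: Bb.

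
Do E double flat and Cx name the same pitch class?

Yes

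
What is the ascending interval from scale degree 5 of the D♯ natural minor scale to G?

Scale degree 5 of D# natural minor is A#.
A# up to G: letters A→G make it a seventh; 9 semitones makes it diminished.

diminished seventh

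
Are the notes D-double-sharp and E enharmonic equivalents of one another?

Yes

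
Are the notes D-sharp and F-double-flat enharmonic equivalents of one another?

D# is pitch class 3; Fbb is pitch class 3.
All spellings map to pitch class 3, so they are enharmonically equivalent.

Yes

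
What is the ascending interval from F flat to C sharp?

The letter names run F→C, a span of 4 letter steps, so the interval is some kind of fifth.
Fb to C# is 9 semitones. A perfect fifth is 7, so 9 makes it doubly augmented.

doubly augmented fifth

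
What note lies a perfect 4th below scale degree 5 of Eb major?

F

Scale degree 5 of Eb major is Bb.
A perfect fourth (5 semitones) below Bb lands on the letter F, giving F.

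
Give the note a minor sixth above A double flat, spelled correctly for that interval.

Fbb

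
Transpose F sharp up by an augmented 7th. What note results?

E##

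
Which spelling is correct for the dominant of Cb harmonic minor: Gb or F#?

Each scale degree takes a distinct letter name. Degree 5 of a scale on C must use the letter G.
Gb and F# are enharmonically the same pitch, but only Gb uses the letter G, so it is the correct spelling here.

Gb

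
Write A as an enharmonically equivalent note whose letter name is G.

Plain G sits 2 semitones below A, so on the letter G the same pitch needs a double sharp: G##.

G##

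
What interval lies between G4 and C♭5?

diminished fourth

Counting letters G–A–B–C gives a fourth.
G→Cb = 4 semitones, 1 narrower than the perfect fourth (5), so diminished.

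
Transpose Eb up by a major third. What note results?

G

E up a major third is G#, so the target letter is G.
From Eb, a major third is 4 semitones up: G.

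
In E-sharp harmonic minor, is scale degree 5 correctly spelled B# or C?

Each scale degree takes a distinct letter name. Degree 5 of a scale on E must use the letter B.
B# and C are enharmonically the same pitch, but only B# uses the letter B, so it is the correct spelling here.

B#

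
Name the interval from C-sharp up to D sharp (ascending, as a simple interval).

Counting letters C–D gives a second.
C#→D# = 2 semitones, exactly the major second.

major second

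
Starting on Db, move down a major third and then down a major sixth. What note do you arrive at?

A major third down from Db is Bbb (letter B, 4 semitones down).
A major sixth down from Bbb is Dbb (letter D, 9 semitones down).

Dbb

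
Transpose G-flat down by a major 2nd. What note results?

G down a major second is F, so the target letter is F.
From Gb, a major second is 2 semitones down: Fb.

Fb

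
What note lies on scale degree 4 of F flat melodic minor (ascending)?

Bbb

Degree 4 takes the letter 3 steps above F, which is B.
In melodic minor (ascending), degree 4 sits 5 semitones above the tonic. Fb + 5 semitones is pitch class 9, spelled on B as Bbb.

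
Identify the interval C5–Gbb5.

doubly diminished fifth

Counting letters C–D–E–F–G gives a fifth.
C→Gbb = 5 semitones, 2 narrower than the perfect fifth (7), so doubly diminished.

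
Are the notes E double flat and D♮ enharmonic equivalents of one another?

Yes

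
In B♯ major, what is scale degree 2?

Degree 2 takes the letter 1 step above B, which is C.
In major, degree 2 sits 2 semitones above the tonic. B# + 2 semitones is pitch class 2, spelled on C as C##.

C##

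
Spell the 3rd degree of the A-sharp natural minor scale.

The A# natural minor scale runs A# B# C# D# E# F# G#.
Degree 3 is C#.

C#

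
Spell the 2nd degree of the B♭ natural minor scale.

C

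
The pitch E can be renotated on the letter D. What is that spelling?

D##

Plain D sits 2 semitones below E, so on the letter D the same pitch needs a double sharp: D##.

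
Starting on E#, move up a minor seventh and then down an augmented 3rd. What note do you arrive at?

Bb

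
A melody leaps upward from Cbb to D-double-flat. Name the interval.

major second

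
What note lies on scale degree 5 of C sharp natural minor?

G#

The C# natural minor scale runs C# D# E F# G# A B.
Degree 5 is G#.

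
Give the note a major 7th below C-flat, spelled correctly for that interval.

A seventh below C lands on the letter D.
A major seventh spans 11 semitones, so Cb moves to pitch class 0. On the letter D that is Dbb.

Dbb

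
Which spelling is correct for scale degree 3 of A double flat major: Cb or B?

Cb

Each scale degree takes a distinct letter name. Degree 3 of a scale on A must use the letter C.
Cb and B are enharmonically the same pitch, but only Cb uses the letter C, so it is the correct spelling here.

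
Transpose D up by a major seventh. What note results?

A seventh above D lands on the letter C.
A major seventh spans 11 semitones, so D moves to pitch class 1. On the letter C that is C#.

C#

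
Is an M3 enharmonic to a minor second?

A major third spans 4 semitones; a minor second spans 1.
The spans differ, so they are not enharmonic equivalents.

No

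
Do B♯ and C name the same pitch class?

B# = pitch class 0 and C = pitch class 0 — the same pitch class, so they are enharmonic equivalents.

Yes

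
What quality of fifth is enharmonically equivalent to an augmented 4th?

diminished

An augmented fourth spans 6 semitones.
A fifth spanning 6 semitones is diminished (the perfect fifth is 7).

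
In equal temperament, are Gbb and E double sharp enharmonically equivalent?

Two spellings are enharmonically equivalent only if they share a pitch class.
Here Gbb → 5, E## → 6; 5 ≠ 6, so they are not.

No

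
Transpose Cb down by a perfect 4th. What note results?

Gb

C down a perfect fourth is G, so the target letter is G.
From Cb, a perfect fourth is 5 semitones down: Gb.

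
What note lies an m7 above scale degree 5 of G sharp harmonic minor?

C#

Scale degree 5 of G# harmonic minor is D#.
A minor seventh (10 semitones) above D# lands on the letter C, giving C#.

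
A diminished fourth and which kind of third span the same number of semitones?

major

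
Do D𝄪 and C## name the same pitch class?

No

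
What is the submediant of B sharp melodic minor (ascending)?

The B# melodic minor (ascending) scale runs B# C## D# E# F## G## A##.
Degree 6 is G##.

G##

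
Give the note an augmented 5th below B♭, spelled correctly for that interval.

Ebb

B down a perfect fifth is E, so the target letter is E.
From Bb, an augmented fifth is 8 semitones down: Ebb.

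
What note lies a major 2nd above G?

A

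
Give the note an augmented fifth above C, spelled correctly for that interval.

C up a perfect fifth is G, so the target letter is G.
From C, an augmented fifth is 8 semitones up: G#.

G#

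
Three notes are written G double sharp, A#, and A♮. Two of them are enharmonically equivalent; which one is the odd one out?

A#

In 12-tone equal temperament, enharmonic equivalents share a pitch class. G## is pitch class 9; A# is pitch class 10; A is pitch class 9.
G## and A share pitch class 9, while A# is pitch class 10.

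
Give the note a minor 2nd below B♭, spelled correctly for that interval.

A

B down a major second is A, so the target letter is A.
From Bb, a minor second is 1 semitone down: A.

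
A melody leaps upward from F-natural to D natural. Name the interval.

The letter names run F→D, a span of 5 letter steps, so the interval is some kind of sixth.
F to D is 9 semitones. A major sixth is 9, so 9 makes it major.

major sixth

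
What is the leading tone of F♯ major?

Degree 7 takes the letter 6 steps above F, which is E.
In major, degree 7 sits 11 semitones above the tonic. F# + 11 semitones is pitch class 5, spelled on E as E#.

E#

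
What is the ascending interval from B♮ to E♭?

The letter names run B→E, a span of 3 letter steps, so the interval is some kind of fourth.
B to Eb is 4 semitones. A perfect fourth is 5, so 4 makes it diminished.

diminished fourth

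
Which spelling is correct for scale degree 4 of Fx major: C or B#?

B#

Each scale degree takes a distinct letter name. Degree 4 of a scale on F must use the letter B.
B# and C are enharmonically the same pitch, but only B# uses the letter B, so it is the correct spelling here.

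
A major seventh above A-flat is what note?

A up a major seventh is G#, so the target letter is G.
From Ab, a major seventh is 11 semitones up: G.

G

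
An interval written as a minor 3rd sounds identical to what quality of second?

augmented

A minor third spans 3 semitones.
A second spanning 3 semitones is augmented (the major second is 2).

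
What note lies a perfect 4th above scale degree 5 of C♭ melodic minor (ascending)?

Cb

Scale degree 5 of Cb melodic minor (ascending) is Gb.
A perfect fourth (5 semitones) above Gb lands on the letter C, giving Cb.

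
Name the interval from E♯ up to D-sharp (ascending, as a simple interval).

Counting letters E–F–G–A–B–C–D gives a seventh.
E#→D# = 10 semitones, 1 narrower than the major seventh (11), so minor.

minor seventh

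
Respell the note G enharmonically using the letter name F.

F##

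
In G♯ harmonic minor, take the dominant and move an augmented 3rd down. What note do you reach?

The dominant of G# harmonic minor is D#.
An augmented third (5 semitones) below D# lands on the letter B, giving Bb.

Bb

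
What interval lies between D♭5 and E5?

The letter names run D→E, a span of 1 letter step, so the interval is some kind of second.
Db to E is 3 semitones. A major second is 2, so 3 makes it augmented.

augmented second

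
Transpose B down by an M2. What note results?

B down a major second is A, so the target letter is A.
From B, a major second is 2 semitones down: A.

A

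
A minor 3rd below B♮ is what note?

A third below B lands on the letter G.
A minor third spans 3 semitones, so B moves to pitch class 8. On the letter G that is G#.

G#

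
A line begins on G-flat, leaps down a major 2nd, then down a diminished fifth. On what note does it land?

Bb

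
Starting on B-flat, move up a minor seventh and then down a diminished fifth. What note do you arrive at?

D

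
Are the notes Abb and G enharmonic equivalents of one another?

Yes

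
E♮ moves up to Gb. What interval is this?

The letter names run E→G, a span of 2 letter steps, so the interval is some kind of third.
E to Gb is 2 semitones. A major third is 4, so 2 makes it diminished.

diminished third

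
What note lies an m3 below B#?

G##

B down a major third is G, so the target letter is G.
From B#, a minor third is 3 semitones down: G##.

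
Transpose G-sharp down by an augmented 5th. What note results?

G down a perfect fifth is C, so the target letter is C.
From G#, an augmented fifth is 8 semitones down: C.

C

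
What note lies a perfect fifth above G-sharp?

D#

G up a perfect fifth is D, so the target letter is D.
From G#, a perfect fifth is 7 semitones up: D#.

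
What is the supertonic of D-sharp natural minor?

Degree 2 takes the letter 1 step above D, which is E.
In natural minor, degree 2 sits 2 semitones above the tonic. D# + 2 semitones is pitch class 5, spelled on E as E#.

E#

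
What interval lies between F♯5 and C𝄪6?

augmented fifth

The letter names run F→C, a span of 4 letter steps, so the interval is some kind of fifth.
F# to C## is 8 semitones. A perfect fifth is 7, so 8 makes it augmented.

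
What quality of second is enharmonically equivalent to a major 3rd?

A major third spans 4 semitones.
A second spanning 4 semitones is doubly augmented (the major second is 2).

doubly augmented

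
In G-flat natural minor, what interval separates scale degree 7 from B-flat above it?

Scale degree 7 of Gb natural minor is Fb.
Fb up to Bb: letters F→B make it a fourth; 6 semitones makes it augmented.

augmented fourth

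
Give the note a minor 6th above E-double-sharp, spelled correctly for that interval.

A sixth above E lands on the letter C.
A minor sixth spans 8 semitones, so E## moves to pitch class 2. On the letter C that is C##.

C##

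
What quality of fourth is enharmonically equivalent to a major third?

A major third spans 4 semitones.
A fourth spanning 4 semitones is diminished (the perfect fourth is 5).

diminished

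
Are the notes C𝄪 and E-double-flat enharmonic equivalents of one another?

Yes

C## = pitch class 2 and Ebb = pitch class 2 — the same pitch class, so they are enharmonic equivalents.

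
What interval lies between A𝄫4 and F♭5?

The letter names run A→F, a span of 5 letter steps, so the interval is some kind of sixth.
Abb to Fb is 9 semitones. A major sixth is 9, so 9 makes it major.

major sixth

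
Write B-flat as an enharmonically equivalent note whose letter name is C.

Bb is pitch class 10. The letter C alone is pitch class 0.
To reach pitch class 10 from C requires an offset of -2 semitones, i.e. double flat: Cbb.

Cbb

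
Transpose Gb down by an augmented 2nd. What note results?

Fbb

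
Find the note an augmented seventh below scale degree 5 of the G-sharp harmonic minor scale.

Scale degree 5 of G# harmonic minor is D#.
An augmented seventh (12 semitones) below D# lands on the letter E, giving Eb.

Eb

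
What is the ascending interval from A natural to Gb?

Counting letters A–B–C–D–E–F–G gives a seventh.
A→Gb = 9 semitones, 2 narrower than the major seventh (11), so diminished.

diminished seventh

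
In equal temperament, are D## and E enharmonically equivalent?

Yes

D## = pitch class 4 and E = pitch class 4 — the same pitch class, so they are enharmonic equivalents.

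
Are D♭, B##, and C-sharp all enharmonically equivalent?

Yes

Db is pitch class 1; B## is pitch class 1; C# is pitch class 1.
All spellings map to pitch class 1, so they are enharmonically equivalent.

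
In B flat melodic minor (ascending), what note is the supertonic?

Degree 2 takes the letter 1 step above B, which is C.
In melodic minor (ascending), degree 2 sits 2 semitones above the tonic. Bb + 2 semitones is pitch class 0, spelled on C as C.

C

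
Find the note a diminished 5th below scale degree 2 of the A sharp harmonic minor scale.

E##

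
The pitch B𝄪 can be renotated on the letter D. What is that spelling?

Db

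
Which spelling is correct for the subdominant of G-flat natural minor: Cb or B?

Cb

Each scale degree takes a distinct letter name. Degree 4 of a scale on G must use the letter C.
Cb and B are enharmonically the same pitch, but only Cb uses the letter C, so it is the correct spelling here.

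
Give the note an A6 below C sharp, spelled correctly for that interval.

Eb

C down a major sixth is Eb, so the target letter is E.
From C#, an augmented sixth is 10 semitones down: Eb.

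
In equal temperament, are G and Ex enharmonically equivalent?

G is pitch class 7; E## is pitch class 6.
The pitch classes differ (7 vs. 6), so they are not enharmonic equivalents.

No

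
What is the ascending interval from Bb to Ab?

minor seventh

The letter names run B→A, a span of 6 letter steps, so the interval is some kind of seventh.
Bb to Ab is 10 semitones. A major seventh is 11, so 10 makes it minor.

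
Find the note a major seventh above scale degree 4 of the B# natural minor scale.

D##

Scale degree 4 of B# natural minor is E#.
A major seventh (11 semitones) above E# lands on the letter D, giving D##.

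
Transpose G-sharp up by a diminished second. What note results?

G up a major second is A, so the target letter is A.
From G#, a diminished second is 0 semitones up: Ab.

Ab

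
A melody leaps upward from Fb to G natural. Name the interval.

augmented second

The letter names run F→G, a span of 1 letter step, so the interval is some kind of second.
Fb to G is 3 semitones. A major second is 2, so 3 makes it augmented.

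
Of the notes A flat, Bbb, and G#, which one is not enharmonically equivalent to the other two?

In 12-tone equal temperament, enharmonic equivalents share a pitch class. Ab is pitch class 8; Bbb is pitch class 9; G# is pitch class 8.
Ab and G# share pitch class 8, while Bbb is pitch class 9.

Bbb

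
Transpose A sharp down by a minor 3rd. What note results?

F##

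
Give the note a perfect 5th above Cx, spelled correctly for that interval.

A fifth above C lands on the letter G.
A perfect fifth spans 7 semitones, so C## moves to pitch class 9. On the letter G that is G##.

G##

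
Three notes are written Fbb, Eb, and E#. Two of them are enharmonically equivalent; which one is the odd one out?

E#

In 12-tone equal temperament, enharmonic equivalents share a pitch class. Fbb is pitch class 3; Eb is pitch class 3; E# is pitch class 5.
Fbb and Eb share pitch class 3, while E# is pitch class 5.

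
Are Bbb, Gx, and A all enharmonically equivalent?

Bbb = pitch class 9 and G## = pitch class 9 and A = pitch class 9 — the same pitch class, so they are enharmonic equivalents.

Yes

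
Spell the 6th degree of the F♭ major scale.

Db

Degree 6 takes the letter 5 steps above F, which is D.
In major, degree 6 sits 9 semitones above the tonic. Fb + 9 semitones is pitch class 1, spelled on D as Db.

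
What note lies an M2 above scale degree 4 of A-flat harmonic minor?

Eb

Scale degree 4 of Ab harmonic minor is Db.
A major second (2 semitones) above Db lands on the letter E, giving Eb.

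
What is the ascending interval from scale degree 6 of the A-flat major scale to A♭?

Scale degree 6 of Ab major is F.
F up to Ab: letters F→A make it a third; 3 semitones makes it minor.

minor third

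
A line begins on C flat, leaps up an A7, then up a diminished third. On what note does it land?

An augmented seventh up from Cb is B (letter B, 12 semitones up).
A diminished third up from B is Db (letter D, 2 semitones up).

Db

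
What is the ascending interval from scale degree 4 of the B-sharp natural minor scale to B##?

Scale degree 4 of B# natural minor is E#.
E# up to B##: letters E→B make it a fifth; 8 semitones makes it augmented.

augmented fifth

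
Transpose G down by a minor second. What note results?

G down a major second is F, so the target letter is F.
From G, a minor second is 1 semitone down: F#.

F#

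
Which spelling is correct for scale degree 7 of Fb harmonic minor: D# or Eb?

Each scale degree takes a distinct letter name. Degree 7 of a scale on F must use the letter E.
Eb and D# are enharmonically the same pitch, but only Eb uses the letter E, so it is the correct spelling here.

Eb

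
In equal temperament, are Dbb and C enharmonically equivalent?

Dbb is pitch class 0; C is pitch class 0.
All spellings map to pitch class 0, so they are enharmonically equivalent.

Yes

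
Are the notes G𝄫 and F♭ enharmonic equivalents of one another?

No

Two spellings are enharmonically equivalent only if they share a pitch class.
Here Gbb → 5, Fb → 4; 4 ≠ 5, so they are not.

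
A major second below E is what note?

D

A second below E lands on the letter D.
A major second spans 2 semitones, so E moves to pitch class 2. On the letter D that is D.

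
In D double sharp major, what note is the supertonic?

E##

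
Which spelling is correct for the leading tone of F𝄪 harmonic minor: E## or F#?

Each scale degree takes a distinct letter name. Degree 7 of a scale on F must use the letter E.
E## and F# are enharmonically the same pitch, but only E## uses the letter E, so it is the correct spelling here.

E##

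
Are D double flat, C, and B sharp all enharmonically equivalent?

Dbb is pitch class 0; C is pitch class 0; B# is pitch class 0.
All spellings map to pitch class 0, so they are enharmonically equivalent.

Yes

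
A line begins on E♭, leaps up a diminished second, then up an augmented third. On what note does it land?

A diminished second up from Eb is Fbb (letter F, 0 semitones up).
An augmented third up from Fbb is Ab (letter A, 5 semitones up).

Ab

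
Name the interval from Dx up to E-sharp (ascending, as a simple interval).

The letter names run D→E, a span of 1 letter step, so the interval is some kind of second.
D## to E# is 1 semitone. A major second is 2, so 1 makes it minor.

minor second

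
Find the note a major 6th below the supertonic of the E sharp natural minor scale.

A#

The supertonic of E# natural minor is F##.
A major sixth (9 semitones) below F## lands on the letter A, giving A#.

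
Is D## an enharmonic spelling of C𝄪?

D## is pitch class 4; C## is pitch class 2.
The pitch classes differ (4 vs. 2), so they are not enharmonic equivalents.

No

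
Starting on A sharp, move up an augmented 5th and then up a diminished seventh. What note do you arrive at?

An augmented fifth up from A# is E## (letter E, 8 semitones up).
A diminished seventh up from E## is D# (letter D, 9 semitones up).

D#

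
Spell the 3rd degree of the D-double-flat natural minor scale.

Fbb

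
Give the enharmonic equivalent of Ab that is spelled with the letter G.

Plain G sits 1 semitone below Ab, so on the letter G the same pitch needs a sharp: G#.

G#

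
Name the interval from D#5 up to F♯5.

minor third

The letter names run D→F, a span of 2 letter steps, so the interval is some kind of third.
D# to F# is 3 semitones. A major third is 4, so 3 makes it minor.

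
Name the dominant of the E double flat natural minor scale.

The Ebb natural minor scale runs Ebb Fb Gbb Abb Bbb Cbb Dbb.
Degree 5 is Bbb.

Bbb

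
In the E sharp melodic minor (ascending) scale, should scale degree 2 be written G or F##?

Each scale degree takes a distinct letter name. Degree 2 of a scale on E must use the letter F.
F## and G are enharmonically the same pitch, but only F## uses the letter F, so it is the correct spelling here.

F##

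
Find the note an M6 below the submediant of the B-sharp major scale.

B#

The submediant of B# major is G##.
A major sixth (9 semitones) below G## lands on the letter B, giving B#.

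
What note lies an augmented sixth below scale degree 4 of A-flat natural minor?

Scale degree 4 of Ab natural minor is Db.
An augmented sixth (10 semitones) below Db lands on the letter F, giving Fbb.

Fbb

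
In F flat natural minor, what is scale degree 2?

Gb

Degree 2 takes the letter 1 step above F, which is G.
In natural minor, degree 2 sits 2 semitones above the tonic. Fb + 2 semitones is pitch class 6, spelled on G as Gb.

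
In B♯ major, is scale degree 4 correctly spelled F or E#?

E#

Each scale degree takes a distinct letter name. Degree 4 of a scale on B must use the letter E.
E# and F are enharmonically the same pitch, but only E# uses the letter E, so it is the correct spelling here.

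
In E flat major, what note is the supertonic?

The Eb major scale runs Eb F G Ab Bb C D.
Degree 2 is F.

F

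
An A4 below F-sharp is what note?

C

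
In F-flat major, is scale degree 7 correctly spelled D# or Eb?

Eb

Each scale degree takes a distinct letter name. Degree 7 of a scale on F must use the letter E.
Eb and D# are enharmonically the same pitch, but only Eb uses the letter E, so it is the correct spelling here.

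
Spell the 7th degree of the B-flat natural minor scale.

Ab

The Bb natural minor scale runs Bb C Db Eb F Gb Ab.
Degree 7 is Ab.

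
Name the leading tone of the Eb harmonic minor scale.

D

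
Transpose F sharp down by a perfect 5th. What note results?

F down a perfect fifth is Bb, so the target letter is B.
From F#, a perfect fifth is 7 semitones down: B.

B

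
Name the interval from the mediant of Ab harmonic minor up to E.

augmented third

The mediant of Ab harmonic minor is Cb.
Cb up to E: letters C→E make it a third; 5 semitones makes it augmented.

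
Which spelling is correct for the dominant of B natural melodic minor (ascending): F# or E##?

Each scale degree takes a distinct letter name. Degree 5 of a scale on B must use the letter F.
F# and E## are enharmonically the same pitch, but only F# uses the letter F, so it is the correct spelling here.

F#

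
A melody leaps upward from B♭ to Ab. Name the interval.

minor seventh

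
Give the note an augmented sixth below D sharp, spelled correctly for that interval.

F

A sixth below D lands on the letter F.
An augmented sixth spans 10 semitones, so D# moves to pitch class 5. On the letter F that is F.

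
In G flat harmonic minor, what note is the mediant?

Bbb

The Gb harmonic minor scale runs Gb Ab Bbb Cb Db Ebb F.
Degree 3 is Bbb.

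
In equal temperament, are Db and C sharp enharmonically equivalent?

Yes

Db = pitch class 1 and C# = pitch class 1 — the same pitch class, so they are enharmonic equivalents.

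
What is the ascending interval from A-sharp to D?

The letter names run A→D, a span of 3 letter steps, so the interval is some kind of fourth.
A# to D is 4 semitones. A perfect fourth is 5, so 4 makes it diminished.

diminished fourth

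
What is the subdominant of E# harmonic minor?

A#

Degree 4 takes the letter 3 steps above E, which is A.
In harmonic minor, degree 4 sits 5 semitones above the tonic. E# + 5 semitones is pitch class 10, spelled on A as A#.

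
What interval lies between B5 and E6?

Counting letters B–C–D–E gives a fourth.
B→E = 5 semitones, exactly the perfect fourth.

perfect fourth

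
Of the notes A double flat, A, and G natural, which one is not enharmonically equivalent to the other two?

In 12-tone equal temperament, enharmonic equivalents share a pitch class. Abb is pitch class 7; A is pitch class 9; G is pitch class 7.
Abb and G share pitch class 7, while A is pitch class 9.

A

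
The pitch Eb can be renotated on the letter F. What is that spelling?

Fbb

Plain F sits 2 semitones above Eb, so on the letter F the same pitch needs a double flat: Fbb.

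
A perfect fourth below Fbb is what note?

Cbb

A fourth below F lands on the letter C.
A perfect fourth spans 5 semitones, so Fbb moves to pitch class 10. On the letter C that is Cbb.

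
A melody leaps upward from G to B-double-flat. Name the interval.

diminished third

Counting letters G–A–B gives a third.
G→Bbb = 2 semitones, 2 narrower than the major third (4), so diminished.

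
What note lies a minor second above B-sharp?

A second above B lands on the letter C.
A minor second spans 1 semitone, so B# moves to pitch class 1. On the letter C that is C#.

C#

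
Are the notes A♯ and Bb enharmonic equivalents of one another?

Yes

A# = pitch class 10 and Bb = pitch class 10 — the same pitch class, so they are enharmonic equivalents.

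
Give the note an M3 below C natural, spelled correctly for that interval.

Ab

A third below C lands on the letter A.
A major third spans 4 semitones, so C moves to pitch class 8. On the letter A that is Ab.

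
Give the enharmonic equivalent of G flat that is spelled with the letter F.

Gb is pitch class 6. The letter F alone is pitch class 5.
To reach pitch class 6 from F requires an offset of +1 semitone, i.e. sharp: F#.

F#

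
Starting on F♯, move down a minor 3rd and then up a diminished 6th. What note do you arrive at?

A minor third down from F# is D# (letter D, 3 semitones down).
A diminished sixth up from D# is Bb (letter B, 7 semitones up).

Bb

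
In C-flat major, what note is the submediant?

Ab

Degree 6 takes the letter 5 steps above C, which is A.
In major, degree 6 sits 9 semitones above the tonic. Cb + 9 semitones is pitch class 8, spelled on A as Ab.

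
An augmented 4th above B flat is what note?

A fourth above B lands on the letter E.
An augmented fourth spans 6 semitones, so Bb moves to pitch class 4. On the letter E that is E.

E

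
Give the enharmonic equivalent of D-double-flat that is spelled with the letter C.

C

Plain C sits at the same pitch as Dbb, so on the letter C the same pitch needs a natural: C.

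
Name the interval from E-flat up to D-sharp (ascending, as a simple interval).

augmented seventh

Counting letters E–F–G–A–B–C–D gives a seventh.
Eb→D# = 12 semitones, 1 wider than the major seventh (11), so augmented.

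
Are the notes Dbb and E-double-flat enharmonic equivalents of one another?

Dbb is pitch class 0; Ebb is pitch class 2.
The pitch classes differ (0 vs. 2), so they are not enharmonic equivalents.

No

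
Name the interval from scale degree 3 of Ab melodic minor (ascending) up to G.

augmented fifth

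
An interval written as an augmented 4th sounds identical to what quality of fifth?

An augmented fourth spans 6 semitones.
A fifth spanning 6 semitones is diminished (the perfect fifth is 7).

diminished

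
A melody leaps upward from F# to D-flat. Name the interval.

diminished sixth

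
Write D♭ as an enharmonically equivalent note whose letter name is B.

B##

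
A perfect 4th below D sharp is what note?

A#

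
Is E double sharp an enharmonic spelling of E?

E## is pitch class 6; E is pitch class 4.
The pitch classes differ (6 vs. 4), so they are not enharmonic equivalents.

No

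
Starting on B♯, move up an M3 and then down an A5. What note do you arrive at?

G#

A major third up from B# is D## (letter D, 4 semitones up).
An augmented fifth down from D## is G# (letter G, 8 semitones down).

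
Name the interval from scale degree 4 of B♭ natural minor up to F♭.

Scale degree 4 of Bb natural minor is Eb.
Eb up to Fb: letters E→F make it a second; 1 semitone makes it minor.

minor second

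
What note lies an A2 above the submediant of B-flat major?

A#

The submediant of Bb major is G.
An augmented second (3 semitones) above G lands on the letter A, giving A#.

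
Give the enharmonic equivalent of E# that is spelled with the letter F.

F

E# is pitch class 5. The letter F alone is pitch class 5.
Pitch class 5 on F needs no accidental: F.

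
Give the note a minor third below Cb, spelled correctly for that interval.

A third below C lands on the letter A.
A minor third spans 3 semitones, so Cb moves to pitch class 8. On the letter A that is Ab.

Ab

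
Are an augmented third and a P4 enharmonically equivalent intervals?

Yes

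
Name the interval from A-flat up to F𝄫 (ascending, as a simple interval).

Counting letters A–B–C–D–E–F gives a sixth.
Ab→Fbb = 7 semitones, 2 narrower than the major sixth (9), so diminished.

diminished sixth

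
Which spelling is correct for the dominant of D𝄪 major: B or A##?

Each scale degree takes a distinct letter name. Degree 5 of a scale on D must use the letter A.
A## and B are enharmonically the same pitch, but only A## uses the letter A, so it is the correct spelling here.

A##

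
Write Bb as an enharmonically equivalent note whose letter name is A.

Bb is pitch class 10. The letter A alone is pitch class 9.
To reach pitch class 10 from A requires an offset of +1 semitone, i.e. sharp: A#.

A#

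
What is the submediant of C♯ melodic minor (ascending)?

A#

The C# melodic minor (ascending) scale runs C# D# E F# G# A# B#.
Degree 6 is A#.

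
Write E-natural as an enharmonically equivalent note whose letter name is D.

Plain D sits 2 semitones below E, so on the letter D the same pitch needs a double sharp: D##.

D##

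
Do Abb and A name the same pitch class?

Two spellings are enharmonically equivalent only if they share a pitch class.
Here Abb → 7, A → 9; 7 ≠ 9, so they are not.

No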